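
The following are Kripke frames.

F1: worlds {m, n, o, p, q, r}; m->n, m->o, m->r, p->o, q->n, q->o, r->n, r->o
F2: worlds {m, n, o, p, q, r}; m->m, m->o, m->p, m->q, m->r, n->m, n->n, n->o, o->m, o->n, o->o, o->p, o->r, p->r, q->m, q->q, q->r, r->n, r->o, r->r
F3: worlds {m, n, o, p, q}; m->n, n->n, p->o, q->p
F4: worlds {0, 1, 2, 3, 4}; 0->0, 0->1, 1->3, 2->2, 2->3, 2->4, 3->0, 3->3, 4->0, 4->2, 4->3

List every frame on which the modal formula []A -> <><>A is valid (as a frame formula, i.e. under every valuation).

F2, F4

The schema corresponds to a generalized confluence (Geach) condition: forall x exists w (xRw & x R^2 w).
F1: fails — at n but no w with nRw and nR²w.
F2: holds.
F3: fails — at o but no w with oRw and oR²w.
F4: holds.
Valid on: F2, F4.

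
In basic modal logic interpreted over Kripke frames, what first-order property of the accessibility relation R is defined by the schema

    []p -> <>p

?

seriality: forall x exists y Rxy

Suppose □p→◇p is valid. At any x set V(p)=W. Then □p at x, so ◇p at x, so x has a successor.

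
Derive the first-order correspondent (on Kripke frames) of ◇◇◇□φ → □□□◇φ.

This is a Sahlqvist (Geach-type) schema ◇^3□^1φ → □^3◇^1φ.
Minimal-valuation argument: fix x; take any y with xR^3y and any z with xR^3z. Set V(φ) to the set of worlds R-reachable from y in exactly 1 step. Then □^1φ holds at y, so the antecedent holds at x; validity forces ◇^1φ at z, giving a w with zR^1w and yR^1w.
First-order correspondent: ∀x ∀y ∀z ((xR³y ∧ xR³z) → ∃w (yRw ∧ zRw)).

∀x ∀y ∀z ((xR³y ∧ xR³z) → ∃w (yRw ∧ zRw))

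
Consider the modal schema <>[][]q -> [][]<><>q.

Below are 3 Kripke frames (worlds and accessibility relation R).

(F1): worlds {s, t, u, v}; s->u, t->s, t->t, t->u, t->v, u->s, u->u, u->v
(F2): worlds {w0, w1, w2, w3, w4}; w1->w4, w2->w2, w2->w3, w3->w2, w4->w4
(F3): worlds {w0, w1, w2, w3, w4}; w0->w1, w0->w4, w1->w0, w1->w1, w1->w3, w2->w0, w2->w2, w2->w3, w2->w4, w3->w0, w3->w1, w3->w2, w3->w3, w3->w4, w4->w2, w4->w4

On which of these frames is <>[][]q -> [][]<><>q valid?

Frame correspondent (Sahlqvist): forall x forall y forall z ((xRy & x R^2 z) -> exists w (y R^2 w & z R^2 w)) — i.e. a generalized confluence (Geach) condition.
(F1): fails — sRu, sR²v but no w with uR²w and vR²w.
(F2): holds.
(F3): holds.
Valid on: (F2), (F3).

(F2), (F3)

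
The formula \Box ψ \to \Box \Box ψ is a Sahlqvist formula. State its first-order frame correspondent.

Suppose □ψ→□□ψ is valid. Take Rxy, Ryz and set V(ψ)={w : Rxw}. Then □ψ at x, so □□ψ at x, so □ψ at y, so ψ at z, i.e. Rxz.
Conversely, on a frame with transitivity the schema holds at every world under every valuation.
So the correspondent is transitivity.

transitivity: \forall x \forall y \forall z (Rxy \wedge Ryz \to Rxz)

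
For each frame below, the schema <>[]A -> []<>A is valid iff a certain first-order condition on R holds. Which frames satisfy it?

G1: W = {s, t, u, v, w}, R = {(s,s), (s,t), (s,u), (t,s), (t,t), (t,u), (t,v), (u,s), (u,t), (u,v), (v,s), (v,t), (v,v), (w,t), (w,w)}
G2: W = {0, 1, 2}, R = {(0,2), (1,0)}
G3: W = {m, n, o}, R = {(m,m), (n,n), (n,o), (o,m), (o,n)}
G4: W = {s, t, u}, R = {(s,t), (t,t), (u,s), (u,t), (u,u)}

Frame correspondent (Sahlqvist): forall x forall y forall z (Rxy & Rxz -> exists w (Ryw & Rzw)) — i.e. convergence.
G1: condition met.
G2: fails — R02 and R02 but 2 and 2 have no common successor.
G3: fails — Rom and Ron but m and n have no common successor.
G4: condition met.
Valid on: G1, G4.

G1, G4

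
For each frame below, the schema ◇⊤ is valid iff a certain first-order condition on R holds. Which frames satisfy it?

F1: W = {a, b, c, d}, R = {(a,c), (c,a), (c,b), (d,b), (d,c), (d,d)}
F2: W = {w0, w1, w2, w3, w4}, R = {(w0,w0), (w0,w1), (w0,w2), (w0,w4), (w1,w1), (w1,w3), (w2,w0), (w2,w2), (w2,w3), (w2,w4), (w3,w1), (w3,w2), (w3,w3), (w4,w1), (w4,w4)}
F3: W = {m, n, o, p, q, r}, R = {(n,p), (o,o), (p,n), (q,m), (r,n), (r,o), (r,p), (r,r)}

The schema corresponds to seriality: ∀x ∃y Rxy.
F1: fails — world b has no successor.
F2: holds.
F3: fails — world m has no successor.

F2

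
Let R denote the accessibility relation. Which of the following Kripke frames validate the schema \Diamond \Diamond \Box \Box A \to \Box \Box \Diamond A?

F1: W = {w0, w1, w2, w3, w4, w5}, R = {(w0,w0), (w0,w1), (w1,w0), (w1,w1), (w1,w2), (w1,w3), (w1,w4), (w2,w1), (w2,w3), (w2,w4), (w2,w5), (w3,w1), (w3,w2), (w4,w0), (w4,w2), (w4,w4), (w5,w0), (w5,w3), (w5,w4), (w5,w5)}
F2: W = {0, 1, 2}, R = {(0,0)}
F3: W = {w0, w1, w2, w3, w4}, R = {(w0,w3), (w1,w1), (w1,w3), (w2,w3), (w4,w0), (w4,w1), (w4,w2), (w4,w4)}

Frame correspondent (Sahlqvist): \forall x \forall y \forall z ((x R^2 y \wedge x R^2 z) \to \exists w (y R^2 w \wedge zRw)) — i.e. a generalized confluence (Geach) condition.
F1: satisfies the condition.
F2: satisfies the condition.
F3: fails — w1R²w1, w1R²w3 but no w with w1R²w and w3Rw.

F1, F2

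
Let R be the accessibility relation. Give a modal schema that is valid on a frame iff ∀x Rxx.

□p → p

The condition is reflexivity. The T schema □p → p defines it.
Suppose □p→p is valid. At any x set V(p)={w : Rxw}. Then □p holds at x, so p holds at x, i.e. Rxx.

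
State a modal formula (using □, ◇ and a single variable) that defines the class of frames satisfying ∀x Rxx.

□ψ → ψ

This is reflexivity; the standard corresponding axiom is T: □ψ → ψ.
Suppose □ψ→ψ is valid. At any x set V(ψ)={w : Rxw}. Then □ψ holds at x, so ψ holds at x, i.e. Rxx.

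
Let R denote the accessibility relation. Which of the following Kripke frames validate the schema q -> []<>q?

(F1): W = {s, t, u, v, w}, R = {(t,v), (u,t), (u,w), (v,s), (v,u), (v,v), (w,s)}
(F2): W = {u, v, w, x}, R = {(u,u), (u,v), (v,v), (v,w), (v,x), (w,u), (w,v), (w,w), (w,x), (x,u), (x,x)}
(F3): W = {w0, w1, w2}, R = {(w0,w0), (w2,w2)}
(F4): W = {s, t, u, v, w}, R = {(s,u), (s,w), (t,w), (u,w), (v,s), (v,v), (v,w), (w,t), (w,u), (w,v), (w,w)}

(F3)

Frame correspondent (Sahlqvist): forall x forall y (Rxy -> Ryx) — i.e. symmetry.
(F1): fails — Ruw but not Rwu.
(F2): fails — Ruv but not Rvu.
(F3): satisfies the condition.
(F4): fails — Rvs but not Rsv.
Valid on: (F3).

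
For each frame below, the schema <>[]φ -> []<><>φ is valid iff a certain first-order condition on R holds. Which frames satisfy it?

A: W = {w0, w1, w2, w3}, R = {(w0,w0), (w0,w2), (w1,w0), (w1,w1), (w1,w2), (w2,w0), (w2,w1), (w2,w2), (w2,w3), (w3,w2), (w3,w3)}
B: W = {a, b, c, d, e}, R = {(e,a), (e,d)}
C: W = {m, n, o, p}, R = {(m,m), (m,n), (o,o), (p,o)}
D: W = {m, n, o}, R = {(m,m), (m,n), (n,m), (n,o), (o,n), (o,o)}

The schema corresponds to a generalized confluence (Geach) condition: forall x forall y forall z ((xRy & xRz) -> exists w (yRw & z R^2 w)).
A: satisfies the condition.
B: fails — eRa, eRa but no w with aRw and aR²w.
C: fails — mRm, mRn but no w with mRw and nR²w.
D: satisfies the condition.

A, D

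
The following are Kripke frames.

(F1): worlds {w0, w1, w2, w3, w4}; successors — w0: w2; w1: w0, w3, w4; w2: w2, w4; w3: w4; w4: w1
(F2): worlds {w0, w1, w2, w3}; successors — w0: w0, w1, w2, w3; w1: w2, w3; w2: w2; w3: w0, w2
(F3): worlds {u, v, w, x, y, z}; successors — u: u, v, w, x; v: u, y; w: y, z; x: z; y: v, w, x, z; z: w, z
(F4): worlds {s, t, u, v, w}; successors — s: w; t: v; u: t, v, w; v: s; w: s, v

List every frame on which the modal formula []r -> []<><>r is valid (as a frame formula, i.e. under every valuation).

(F2), (F3)

The schema corresponds to a generalized confluence (Geach) condition: forall x forall z (xRz -> exists w (xRw & z R^2 w)).
(F1): fails — w1Rw3 but no w with w1Rw and w3R²w.
(F2): condition met.
(F3): condition met.
(F4): fails — tRv but no w* with tRw* and vR²w*.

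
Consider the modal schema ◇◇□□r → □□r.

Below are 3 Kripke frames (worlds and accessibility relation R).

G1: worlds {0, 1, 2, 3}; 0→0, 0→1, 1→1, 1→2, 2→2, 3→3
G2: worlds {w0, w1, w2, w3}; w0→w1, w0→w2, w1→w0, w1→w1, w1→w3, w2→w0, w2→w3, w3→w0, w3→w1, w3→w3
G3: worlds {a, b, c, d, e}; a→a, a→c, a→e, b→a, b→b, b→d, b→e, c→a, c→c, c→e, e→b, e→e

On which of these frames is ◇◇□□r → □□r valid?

none

The schema corresponds to a generalized confluence (Geach) condition: ∀x ∀y ∀z ((xR²y ∧ xR²z) → ∃w (yR²w ∧ z = w)).
G1: fails — 0R²1, 0R²0 but no w with 1R²w and 0=w.
G2: fails — w1R²w0, w1R²w2 but no w with w0R²w and w2=w.
G3: fails — aR²e, aR²c but no w with eR²w and c=w.
Valid on no frame.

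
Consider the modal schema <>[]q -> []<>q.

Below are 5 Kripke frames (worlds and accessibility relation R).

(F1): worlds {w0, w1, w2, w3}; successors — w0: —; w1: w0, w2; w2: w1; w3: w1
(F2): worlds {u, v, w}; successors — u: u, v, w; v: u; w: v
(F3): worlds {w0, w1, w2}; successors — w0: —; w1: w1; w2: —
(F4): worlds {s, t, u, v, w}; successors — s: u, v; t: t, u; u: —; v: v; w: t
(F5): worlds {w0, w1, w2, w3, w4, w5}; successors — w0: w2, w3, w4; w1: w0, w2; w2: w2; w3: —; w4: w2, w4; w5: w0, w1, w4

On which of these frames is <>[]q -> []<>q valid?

Frame correspondent (Sahlqvist): forall x forall y forall z (Rxy & Rxz -> exists w (Ryw & Rzw)) — i.e. convergence.
(F1): fails — Rw1w2 and Rw1w0 but w2 and w0 have no common successor.
(F2): fails — Ruv and Ruw but v and w have no common successor.
(F3): satisfies the condition.
(F4): fails — Rsv and Rsu but v and u have no common successor.
(F5): fails — Rw0w4 and Rw0w3 but w4 and w3 have no common successor.

(F3)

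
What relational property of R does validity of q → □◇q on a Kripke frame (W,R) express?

Suppose q→□◇q is valid. Take Rxy and set V(q)={x}. Then q at x, so □◇q at x, so ◇q at y, so some z with Ryz has q; z=x, i.e. Ryx.
The converse is a direct semantic check.
Frame condition: ∀x ∀y (Rxy → Ryx).

Symmetry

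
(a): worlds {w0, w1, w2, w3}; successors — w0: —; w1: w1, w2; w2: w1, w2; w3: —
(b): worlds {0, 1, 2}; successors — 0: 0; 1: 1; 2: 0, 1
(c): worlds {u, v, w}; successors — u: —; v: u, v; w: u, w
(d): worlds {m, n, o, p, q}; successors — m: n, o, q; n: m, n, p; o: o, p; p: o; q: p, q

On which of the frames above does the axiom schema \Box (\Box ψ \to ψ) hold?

(a), (b)

Frame correspondent (Sahlqvist): \forall x \forall y (Rxy \to Ryy) — i.e. shift-reflexivity.
(a): satisfies the condition.
(b): satisfies the condition.
(c): fails — Rvu but not Ruu.
(d): fails — Rop but not Rpp.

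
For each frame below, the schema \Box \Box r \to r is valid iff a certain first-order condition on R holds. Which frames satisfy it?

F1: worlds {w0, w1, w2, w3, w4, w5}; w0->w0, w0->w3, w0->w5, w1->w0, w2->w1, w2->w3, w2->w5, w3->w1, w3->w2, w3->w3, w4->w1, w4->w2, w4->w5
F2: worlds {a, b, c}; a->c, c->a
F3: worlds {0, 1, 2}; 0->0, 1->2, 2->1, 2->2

The schema corresponds to a generalized confluence (Geach) condition: \forall x \exists w (x R^2 w \wedge x = w).
F1: fails — at w1 but no w with w1R²w and w1=w.
F2: fails — at b but no w with bR²w and b=w.
F3: satisfies the condition.
Valid on: F3.

F3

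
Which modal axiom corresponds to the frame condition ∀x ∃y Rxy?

□q → ◇q

This is seriality; the standard corresponding axiom is D: □q → ◇q.
Suppose □q→◇q is valid. At any x set V(q)=W. Then □q at x, so ◇q at x, so x has a successor.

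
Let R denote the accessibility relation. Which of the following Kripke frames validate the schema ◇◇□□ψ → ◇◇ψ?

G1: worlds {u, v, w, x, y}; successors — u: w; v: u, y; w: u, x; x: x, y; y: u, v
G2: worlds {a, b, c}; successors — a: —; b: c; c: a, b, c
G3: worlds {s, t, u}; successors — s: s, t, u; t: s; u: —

Frame correspondent (Sahlqvist): ∀x ∀y (xR²y → ∃w (yR²w ∧ xR²w)) — i.e. a generalized confluence (Geach) condition.
G1: condition met.
G2: fails — bR²a but no w with aR²w and bR²w.
G3: fails — sR²u but no w with uR²w and sR²w.
Valid on: G1.

G1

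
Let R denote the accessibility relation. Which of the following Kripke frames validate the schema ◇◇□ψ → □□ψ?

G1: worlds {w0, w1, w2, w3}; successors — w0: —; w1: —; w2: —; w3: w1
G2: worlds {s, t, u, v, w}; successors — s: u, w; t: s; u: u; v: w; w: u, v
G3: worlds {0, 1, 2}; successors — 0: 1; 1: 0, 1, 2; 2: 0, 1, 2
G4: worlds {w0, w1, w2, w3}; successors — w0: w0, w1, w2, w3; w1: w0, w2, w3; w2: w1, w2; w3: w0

Frame correspondent (Sahlqvist): ∀x ∀y ∀z ((xR²y ∧ xR²z) → ∃w (yRw ∧ z = w)) — i.e. a generalized confluence (Geach) condition.
G1: satisfies the condition.
G2: fails — sR²u, sR²v but no w* with uRw* and v=w*.
G3: fails — 0R²0, 0R²0 but no w with 0Rw and 0=w.
G4: fails — w0R²w1, w0R²w1 but no w with w1Rw and w1=w.
Valid on: G1.

G1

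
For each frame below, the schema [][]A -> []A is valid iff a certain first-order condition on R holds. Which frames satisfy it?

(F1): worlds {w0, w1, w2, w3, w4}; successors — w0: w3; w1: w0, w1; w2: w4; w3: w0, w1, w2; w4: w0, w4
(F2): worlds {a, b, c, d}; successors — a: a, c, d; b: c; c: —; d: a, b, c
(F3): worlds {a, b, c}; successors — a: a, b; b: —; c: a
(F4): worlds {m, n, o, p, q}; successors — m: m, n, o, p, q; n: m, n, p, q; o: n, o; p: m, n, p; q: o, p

(F3), (F4)

Frame correspondent (Sahlqvist): forall x forall y (Rxy -> exists z (Rxz & Rzy)) — i.e. density.
(F1): fails — Rw3w2 but no z with Rw3z and Rzw2.
(F2): fails — Rbc but no z with Rbz and Rzc.
(F3): condition met.
(F4): condition met.
Valid on: (F3), (F4).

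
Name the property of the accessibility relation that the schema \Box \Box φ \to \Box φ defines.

density: \forall x \forall y (Rxy \to \exists z (Rxz \wedge Rzy))

Suppose □□φ→□φ is valid. Take Rxy and set V(φ)={w : xR²w}. Then □□φ at x, so □φ at x, so φ at y, i.e. ∃z(Rxz∧Rzy).
Conversely, on a frame with density the schema holds at every world under every valuation.
So the correspondent is density.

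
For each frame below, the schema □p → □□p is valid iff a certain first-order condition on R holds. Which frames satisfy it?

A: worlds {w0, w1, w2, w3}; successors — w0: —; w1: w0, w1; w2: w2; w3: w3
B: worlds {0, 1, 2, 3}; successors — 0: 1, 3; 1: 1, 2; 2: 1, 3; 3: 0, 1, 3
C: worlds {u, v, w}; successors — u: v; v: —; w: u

A

The schema corresponds to transitivity: ∀x ∀y ∀z (Rxy ∧ Ryz → Rxz).
A: holds.
B: fails — R31 and R12 but not R32.
C: fails — Rwu and Ruv but not Rwv.
Valid on: A.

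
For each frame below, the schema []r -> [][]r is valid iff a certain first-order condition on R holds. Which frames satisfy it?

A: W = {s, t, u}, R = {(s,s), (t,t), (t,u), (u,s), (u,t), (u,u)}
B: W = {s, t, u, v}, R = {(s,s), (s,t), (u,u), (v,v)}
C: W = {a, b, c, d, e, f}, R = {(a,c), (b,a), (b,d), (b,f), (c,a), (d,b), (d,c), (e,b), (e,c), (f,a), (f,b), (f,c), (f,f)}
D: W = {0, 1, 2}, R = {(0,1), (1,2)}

This is the axiom for transitivity; its first-order frame correspondent is forall x forall y forall z (Rxy & Ryz -> Rxz).
A: fails — Rtu and Rus but not Rts.
B: satisfies the condition.
C: fails — Reb and Rbf but not Ref.
D: fails — R01 and R12 but not R02.

B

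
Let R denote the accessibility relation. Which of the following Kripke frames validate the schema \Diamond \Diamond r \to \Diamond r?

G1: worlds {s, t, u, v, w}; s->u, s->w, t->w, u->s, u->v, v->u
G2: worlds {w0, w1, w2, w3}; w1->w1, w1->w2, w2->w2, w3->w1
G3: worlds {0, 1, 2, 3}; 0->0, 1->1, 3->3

G3

The schema corresponds to transitivity: \forall x \forall y \forall z (Rxy \wedge Ryz \to Rxz).
G1: fails — Ruv and Rvu but not Ruu.
G2: fails — Rw3w1 and Rw1w2 but not Rw3w2.
G3: condition met.
Valid on: G3.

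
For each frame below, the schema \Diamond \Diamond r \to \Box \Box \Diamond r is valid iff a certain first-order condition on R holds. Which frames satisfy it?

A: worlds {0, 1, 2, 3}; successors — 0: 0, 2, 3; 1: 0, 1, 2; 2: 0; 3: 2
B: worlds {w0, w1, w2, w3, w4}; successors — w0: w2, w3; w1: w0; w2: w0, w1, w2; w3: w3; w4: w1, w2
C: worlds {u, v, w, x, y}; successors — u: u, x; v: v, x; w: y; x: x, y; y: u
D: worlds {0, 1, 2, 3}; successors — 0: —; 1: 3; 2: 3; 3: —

D

The schema corresponds to a generalized confluence (Geach) condition: \forall x \forall y \forall z ((x R^2 y \wedge x R^2 z) \to \exists w (y = w \wedge zRw)).
A: fails — 0R²0, 0R²3 but no w with 0=w and 3Rw.
B: fails — w0R²w0, w0R²w0 but no w with w0=w and w0Rw.
C: fails — uR²u, uR²x but no t with u=t and xRt.
D: condition met.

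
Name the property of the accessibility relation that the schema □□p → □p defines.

Suppose □□p→□p is valid. Take Rxy and set V(p)={w : xR²w}. Then □□p at x, so □p at x, so p at y, i.e. ∃z(Rxz∧Rzy).
The converse is a direct semantic check.
So the correspondent is density.

density: ∀x ∀y (Rxy → ∃z (Rxz ∧ Rzy))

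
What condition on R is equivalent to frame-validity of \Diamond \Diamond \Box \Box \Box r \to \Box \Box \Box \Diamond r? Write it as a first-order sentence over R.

This is a Sahlqvist (Geach-type) schema ◇^2□^3r → □^3◇^1r.
Minimal-valuation argument: fix x; take any y with xR^2y and any z with xR^3z. Set V(r) to the set of worlds R-reachable from y in exactly 3 steps. Then □^3r holds at y, so the antecedent holds at x; validity forces ◇^1r at z, giving a w with zR^1w and yR^3w.
First-order correspondent: \forall x \forall y \forall z ((x R^2 y \wedge x R^3 z) \to \exists w (y R^3 w \wedge zRw)).

\forall x \forall y \forall z ((x R^2 y \wedge x R^3 z) \to \exists w (y R^3 w \wedge zRw))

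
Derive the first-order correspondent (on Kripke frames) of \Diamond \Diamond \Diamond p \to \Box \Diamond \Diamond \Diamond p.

This is a Sahlqvist (Geach-type) schema ◇^3□^0p → □^1◇^3p.
Minimal-valuation argument: fix x; take any y with xR^3y and any z with xR^1z. Set V(p) to the set of worlds R-reachable from y in exactly 0 steps. Then □^0p holds at y, so the antecedent holds at x; validity forces ◇^3p at z, giving a w with zR^3w and yR^0w.
First-order correspondent: \forall x \forall y \forall z ((x R^3 y \wedge xRz) \to \exists w (y = w \wedge z R^3 w)).

\forall x \forall y \forall z ((x R^3 y \wedge xRz) \to \exists w (y = w \wedge z R^3 w))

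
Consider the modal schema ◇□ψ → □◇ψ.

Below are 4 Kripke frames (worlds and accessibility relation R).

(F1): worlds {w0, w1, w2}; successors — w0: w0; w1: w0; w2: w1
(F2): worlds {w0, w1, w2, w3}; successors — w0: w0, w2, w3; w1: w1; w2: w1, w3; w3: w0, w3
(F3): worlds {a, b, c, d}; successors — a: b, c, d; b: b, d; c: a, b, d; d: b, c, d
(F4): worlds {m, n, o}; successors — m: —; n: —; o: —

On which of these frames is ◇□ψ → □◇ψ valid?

Frame correspondent (Sahlqvist): ∀x ∀y ∀z (Rxy ∧ Rxz → ∃w (Ryw ∧ Rzw)) — i.e. convergence.
(F1): satisfies the condition.
(F2): fails — Rw2w1 and Rw2w3 but w1 and w3 have no common successor.
(F3): satisfies the condition.
(F4): satisfies the condition.

(F1), (F3), (F4)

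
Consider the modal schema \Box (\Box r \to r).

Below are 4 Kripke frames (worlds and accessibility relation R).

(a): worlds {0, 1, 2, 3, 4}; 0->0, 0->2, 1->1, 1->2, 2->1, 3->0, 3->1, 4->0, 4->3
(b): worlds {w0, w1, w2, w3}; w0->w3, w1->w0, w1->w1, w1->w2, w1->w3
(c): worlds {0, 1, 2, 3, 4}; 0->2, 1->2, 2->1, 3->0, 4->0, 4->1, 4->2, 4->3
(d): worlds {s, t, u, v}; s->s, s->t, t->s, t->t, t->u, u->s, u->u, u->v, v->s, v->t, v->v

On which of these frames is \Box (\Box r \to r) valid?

This is the axiom for shift-reflexivity; its first-order frame correspondent is \forall x \forall y (Rxy \to Ryy).
(a): fails — R02 but not R22.
(b): fails — Rw1w2 but not Rw2w2.
(c): fails — R02 but not R22.
(d): condition met.
Valid on: (d).

(d)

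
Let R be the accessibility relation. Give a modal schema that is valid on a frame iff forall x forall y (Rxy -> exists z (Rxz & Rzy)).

□□r → □r

The condition is density. The C4 schema □□r → □r defines it.
Suppose □□r→□r is valid. Take Rxy and set V(r)={w : xR²w}. Then □□r at x, so □r at x, so r at y, i.e. ∃z(Rxz∧Rzy).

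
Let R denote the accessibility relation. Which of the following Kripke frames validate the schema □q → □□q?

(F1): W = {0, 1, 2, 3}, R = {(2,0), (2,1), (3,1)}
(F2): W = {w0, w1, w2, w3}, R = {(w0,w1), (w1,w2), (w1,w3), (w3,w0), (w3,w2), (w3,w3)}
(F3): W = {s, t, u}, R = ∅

(F1), (F3)

This is the axiom for transitivity; its first-order frame correspondent is ∀x ∀y ∀z (Rxy ∧ Ryz → Rxz).
(F1): satisfies the condition.
(F2): fails — Rw1w3 and Rw3w0 but not Rw1w0.
(F3): satisfies the condition.
Valid on: (F1), (F3).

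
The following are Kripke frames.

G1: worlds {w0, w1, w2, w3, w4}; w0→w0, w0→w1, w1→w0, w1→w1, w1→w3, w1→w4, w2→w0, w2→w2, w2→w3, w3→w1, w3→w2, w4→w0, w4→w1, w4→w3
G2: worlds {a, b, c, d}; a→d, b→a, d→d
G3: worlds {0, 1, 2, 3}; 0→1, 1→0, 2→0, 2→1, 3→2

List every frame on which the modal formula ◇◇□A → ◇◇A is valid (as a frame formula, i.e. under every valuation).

Frame correspondent (Sahlqvist): ∀x ∀y (xR²y → ∃w (yRw ∧ xR²w)) — i.e. a generalized confluence (Geach) condition.
G1: satisfies the condition.
G2: satisfies the condition.
G3: fails — 0R²0 but no w with 0Rw and 0R²w.
Valid on: G1, G2.

G1, G2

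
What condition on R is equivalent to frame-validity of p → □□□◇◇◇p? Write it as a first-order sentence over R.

This is a Sahlqvist (Geach-type) schema ◇^0□^0p → □^3◇^3p.
First-order correspondent: ∀x ∀z (xR³z → ∃w (x = w ∧ zR³w)).

∀x ∀z (xR³z → ∃w (x = w ∧ zR³w))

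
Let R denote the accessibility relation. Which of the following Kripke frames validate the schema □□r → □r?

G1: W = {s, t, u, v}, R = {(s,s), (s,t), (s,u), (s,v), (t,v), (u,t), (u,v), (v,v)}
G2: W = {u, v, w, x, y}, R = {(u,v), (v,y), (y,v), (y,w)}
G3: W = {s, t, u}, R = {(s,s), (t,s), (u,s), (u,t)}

Frame correspondent (Sahlqvist): ∀x ∀y (Rxy → ∃z (Rxz ∧ Rzy)) — i.e. density.
G1: fails — Rut but no z with Ruz and Rzt.
G2: fails — Ruv but no z with Ruz and Rzv.
G3: fails — Rut but no z with Ruz and Rzt.
Valid on no frame.

none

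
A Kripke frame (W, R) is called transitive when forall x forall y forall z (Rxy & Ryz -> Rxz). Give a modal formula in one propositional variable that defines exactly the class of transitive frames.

□q → □□q

The condition is transitivity. The 4 schema □q → □□q defines it.
Suppose □q→□□q is valid. Take Rxy, Ryz and set V(q)={w : Rxw}. Then □q at x, so □□q at x, so □q at y, so q at z, i.e. Rxz.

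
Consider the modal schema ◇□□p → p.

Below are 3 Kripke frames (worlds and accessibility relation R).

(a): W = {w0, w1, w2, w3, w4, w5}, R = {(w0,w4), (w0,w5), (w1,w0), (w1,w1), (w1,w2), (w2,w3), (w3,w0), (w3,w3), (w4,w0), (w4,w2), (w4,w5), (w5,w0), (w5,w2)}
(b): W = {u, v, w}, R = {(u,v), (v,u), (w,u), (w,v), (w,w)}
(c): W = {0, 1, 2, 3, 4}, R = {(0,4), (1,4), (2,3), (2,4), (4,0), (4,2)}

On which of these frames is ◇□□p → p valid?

none

The schema corresponds to a generalized confluence (Geach) condition: ∀x ∀y (xRy → ∃w (yR²w ∧ x = w)).
(a): fails — w0Rw5 but no w with w5R²w and w0=w.
(b): fails — uRv but no t with vR²t and u=t.
(c): fails — 0R4 but no w with 4R²w and 0=w.
Valid on no frame.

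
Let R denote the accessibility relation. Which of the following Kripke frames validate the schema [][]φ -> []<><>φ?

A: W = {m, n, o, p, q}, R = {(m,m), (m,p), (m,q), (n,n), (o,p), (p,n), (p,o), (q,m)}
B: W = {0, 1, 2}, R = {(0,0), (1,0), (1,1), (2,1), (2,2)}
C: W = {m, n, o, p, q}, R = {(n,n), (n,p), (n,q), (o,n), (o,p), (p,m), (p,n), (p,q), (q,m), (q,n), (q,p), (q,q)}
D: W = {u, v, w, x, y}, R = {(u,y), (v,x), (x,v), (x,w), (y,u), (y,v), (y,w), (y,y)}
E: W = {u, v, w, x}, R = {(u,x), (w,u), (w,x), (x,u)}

The schema corresponds to a generalized confluence (Geach) condition: forall x forall z (xRz -> exists w (x R^2 w & z R^2 w)).
A: holds.
B: holds.
C: fails — pRm but no w with pR²w and mR²w.
D: fails — vRx but no t with vR²t and xR²t.
E: fails — uRx but no t with uR²t and xR²t.
Valid on: A, B.

A, B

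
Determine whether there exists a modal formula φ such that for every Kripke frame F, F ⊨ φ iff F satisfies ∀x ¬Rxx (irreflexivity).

No

If a class were modally definable it would be closed under surjective bounded morphisms (Goldblatt–Thomason).
The 5-cycle (worlds a,b,c,d,e with a→b→c→d→e→a) is irreflexive, and the map sending every world to a single reflexive point • is a surjective bounded morphism (forth: every edge maps to (•,•); back: every world has a successor). So any modal formula valid on the 5-cycle is also valid on the reflexive point, which is not irreflexive.
So the class is not modally definable.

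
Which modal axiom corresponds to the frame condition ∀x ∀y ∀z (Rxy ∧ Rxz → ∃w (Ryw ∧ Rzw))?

◇□p → □◇p

The condition is convergence. The .2 schema ◇□p → □◇p defines it.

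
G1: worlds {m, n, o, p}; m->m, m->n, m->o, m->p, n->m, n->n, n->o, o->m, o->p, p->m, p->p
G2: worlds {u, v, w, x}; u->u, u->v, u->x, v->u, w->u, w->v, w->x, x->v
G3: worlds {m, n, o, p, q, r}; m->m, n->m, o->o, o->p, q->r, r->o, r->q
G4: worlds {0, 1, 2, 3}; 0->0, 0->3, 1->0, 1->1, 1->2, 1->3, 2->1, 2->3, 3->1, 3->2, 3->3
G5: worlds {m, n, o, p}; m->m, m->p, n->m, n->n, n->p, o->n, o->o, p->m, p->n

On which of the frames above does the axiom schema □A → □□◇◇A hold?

This is the axiom for a generalized confluence (Geach) condition; its first-order frame correspondent is ∀x ∀z (xR²z → ∃w (xRw ∧ zR²w)).
G1: holds.
G2: holds.
G3: fails — oR²p but no w with oRw and pR²w.
G4: holds.
G5: holds.
Valid on: G1, G2, G4, G5.

G1, G2, G4, G5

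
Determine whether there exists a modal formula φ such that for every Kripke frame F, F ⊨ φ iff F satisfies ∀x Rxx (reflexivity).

Yes — defined by □r → r

This is a Sahlqvist condition; the T axiom □r → r defines it.
Suppose □r→r is valid. At any x set V(r)={w : Rxw}. Then □r holds at x, so r holds at x, i.e. Rxx.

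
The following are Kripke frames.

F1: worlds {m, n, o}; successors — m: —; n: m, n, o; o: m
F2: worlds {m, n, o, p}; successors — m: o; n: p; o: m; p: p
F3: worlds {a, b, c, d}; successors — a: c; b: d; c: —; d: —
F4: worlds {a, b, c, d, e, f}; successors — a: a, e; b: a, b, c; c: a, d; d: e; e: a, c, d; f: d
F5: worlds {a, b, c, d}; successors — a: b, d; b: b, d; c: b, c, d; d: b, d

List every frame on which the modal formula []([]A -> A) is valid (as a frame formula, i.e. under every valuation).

F5

The schema corresponds to shift-reflexivity: forall x forall y (Rxy -> Ryy).
F1: fails — Rnm but not Rmm.
F2: fails — Rom but not Rmm.
F3: fails — Rac but not Rcc.
F4: fails — Rbc but not Rcc.
F5: satisfies the condition.
Valid on: F5.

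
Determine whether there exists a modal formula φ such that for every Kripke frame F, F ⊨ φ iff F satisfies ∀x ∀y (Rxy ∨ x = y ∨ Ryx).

No — not modally definable

Modal frame validity is preserved under disjoint unions.
Take 2 disjoint single-world reflexive frames: each is trivially connected, but their disjoint union has 2 worlds with no edge between distinct components, so it is not connected.
Hence connectedness of R is not modally definable.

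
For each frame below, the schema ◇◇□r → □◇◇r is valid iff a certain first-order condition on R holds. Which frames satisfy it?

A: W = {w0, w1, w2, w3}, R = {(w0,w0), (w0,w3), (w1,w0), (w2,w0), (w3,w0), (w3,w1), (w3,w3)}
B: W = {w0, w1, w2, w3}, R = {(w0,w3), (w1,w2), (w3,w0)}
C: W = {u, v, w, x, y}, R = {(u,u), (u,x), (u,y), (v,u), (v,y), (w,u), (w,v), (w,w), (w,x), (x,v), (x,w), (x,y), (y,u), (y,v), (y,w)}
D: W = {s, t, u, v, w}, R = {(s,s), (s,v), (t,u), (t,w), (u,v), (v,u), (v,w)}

A, B, C

Frame correspondent (Sahlqvist): ∀x ∀y ∀z ((xR²y ∧ xRz) → ∃w (yRw ∧ zR²w)) — i.e. a generalized confluence (Geach) condition.
A: holds.
B: holds.
C: holds.
D: fails — sR²v, sRv but no w* with vRw* and vR²w*.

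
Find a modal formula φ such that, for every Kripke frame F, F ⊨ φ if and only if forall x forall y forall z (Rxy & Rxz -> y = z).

This is partial functionality; the standard corresponding axiom is CD: ◇q → □q.

◇q → □q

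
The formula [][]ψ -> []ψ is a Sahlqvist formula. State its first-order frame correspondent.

Suppose □□ψ→□ψ is valid. Take Rxy and set V(ψ)={w : xR²w}. Then □□ψ at x, so □ψ at x, so ψ at y, i.e. ∃z(Rxz∧Rzy).

density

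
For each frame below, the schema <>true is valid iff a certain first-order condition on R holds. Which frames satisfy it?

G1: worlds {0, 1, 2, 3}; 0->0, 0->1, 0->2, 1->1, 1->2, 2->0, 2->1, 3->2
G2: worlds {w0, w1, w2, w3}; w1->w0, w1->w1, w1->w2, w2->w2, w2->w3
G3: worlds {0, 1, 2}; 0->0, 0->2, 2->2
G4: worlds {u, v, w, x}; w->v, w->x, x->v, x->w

G1

The schema corresponds to seriality: forall x exists y Rxy.
G1: condition met.
G2: fails — world w0 has no successor.
G3: fails — world 1 has no successor.
G4: fails — world u has no successor.
Valid on: G1.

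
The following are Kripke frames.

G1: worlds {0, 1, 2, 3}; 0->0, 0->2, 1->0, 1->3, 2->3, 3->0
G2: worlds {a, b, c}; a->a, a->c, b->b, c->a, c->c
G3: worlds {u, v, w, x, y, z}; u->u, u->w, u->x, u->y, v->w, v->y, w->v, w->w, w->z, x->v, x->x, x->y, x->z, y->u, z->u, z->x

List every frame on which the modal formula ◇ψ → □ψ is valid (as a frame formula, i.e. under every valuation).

This is the axiom for partial functionality; its first-order frame correspondent is ∀x ∀y ∀z (Rxy ∧ Rxz → y = z).
G1: fails — 0 sees both 0 and 2.
G2: fails — a sees both a and c.
G3: fails — u sees both u and w.
Valid on no frame.

none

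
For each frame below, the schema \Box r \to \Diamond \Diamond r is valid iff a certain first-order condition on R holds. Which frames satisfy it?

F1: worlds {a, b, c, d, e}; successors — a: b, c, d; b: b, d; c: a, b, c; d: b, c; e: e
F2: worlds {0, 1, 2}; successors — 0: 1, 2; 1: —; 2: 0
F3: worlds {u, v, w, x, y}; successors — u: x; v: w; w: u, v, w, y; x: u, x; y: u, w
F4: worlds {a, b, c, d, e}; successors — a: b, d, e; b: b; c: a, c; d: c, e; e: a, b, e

F1, F3, F4

Frame correspondent (Sahlqvist): \forall x \exists w (xRw \wedge x R^2 w) — i.e. a generalized confluence (Geach) condition.
F1: condition met.
F2: fails — at 0 but no w with 0Rw and 0R²w.
F3: condition met.
F4: condition met.
Valid on: F1, F3, F4.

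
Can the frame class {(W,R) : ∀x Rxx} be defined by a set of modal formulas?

Definable; □r → r defines it

This is a Sahlqvist condition; the T axiom □r → r defines it.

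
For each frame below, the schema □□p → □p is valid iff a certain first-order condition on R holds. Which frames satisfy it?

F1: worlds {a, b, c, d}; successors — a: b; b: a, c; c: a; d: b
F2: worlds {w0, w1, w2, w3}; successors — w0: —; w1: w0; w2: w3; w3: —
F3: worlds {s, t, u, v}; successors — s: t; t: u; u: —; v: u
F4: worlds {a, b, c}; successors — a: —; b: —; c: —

The schema corresponds to density: ∀x ∀y (Rxy → ∃z (Rxz ∧ Rzy)).
F1: fails — Rbc but no z with Rbz and Rzc.
F2: fails — Rw1w0 but no z with Rw1z and Rzw0.
F3: fails — Rtu but no z with Rtz and Rzu.
F4: condition met.

F4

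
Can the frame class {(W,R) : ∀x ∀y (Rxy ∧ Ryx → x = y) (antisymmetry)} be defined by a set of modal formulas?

Any modally definable frame class is closed under surjective bounded morphisms.
The 4-cycle (worlds a,b,c,d with a→b→c→d→a) is antisymmetric. Sending even-indexed worlds to s and odd-indexed worlds to t is a surjective bounded morphism onto the two-world frame with s↔t, which is not antisymmetric.
So no modal formula (or set of formulas) defines exactly the antisymmetric frames.

No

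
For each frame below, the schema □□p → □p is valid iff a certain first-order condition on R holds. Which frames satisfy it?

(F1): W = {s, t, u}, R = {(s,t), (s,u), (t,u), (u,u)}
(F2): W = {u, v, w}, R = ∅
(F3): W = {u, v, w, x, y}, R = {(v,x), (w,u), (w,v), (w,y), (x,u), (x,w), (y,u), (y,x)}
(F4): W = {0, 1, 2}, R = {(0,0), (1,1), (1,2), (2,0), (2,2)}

(F2), (F4)

This is the axiom for density; its first-order frame correspondent is ∀x ∀y (Rxy → ∃z (Rxz ∧ Rzy)).
(F1): fails — Rst but no z with Rsz and Rzt.
(F2): holds.
(F3): fails — Rxw but no z with Rxz and Rzw.
(F4): holds.
Valid on: (F2), (F4).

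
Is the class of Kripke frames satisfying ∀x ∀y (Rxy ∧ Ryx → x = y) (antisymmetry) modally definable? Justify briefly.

No

If a class were modally definable it would be closed under surjective bounded morphisms (Goldblatt–Thomason).
The 4-cycle (worlds s,t,u,v with s→t→u→v→s) is antisymmetric. Sending even-indexed worlds to a and odd-indexed worlds to b is a surjective bounded morphism onto the two-world frame with a↔b, which is not antisymmetric.
Hence antisymmetry is not modally definable.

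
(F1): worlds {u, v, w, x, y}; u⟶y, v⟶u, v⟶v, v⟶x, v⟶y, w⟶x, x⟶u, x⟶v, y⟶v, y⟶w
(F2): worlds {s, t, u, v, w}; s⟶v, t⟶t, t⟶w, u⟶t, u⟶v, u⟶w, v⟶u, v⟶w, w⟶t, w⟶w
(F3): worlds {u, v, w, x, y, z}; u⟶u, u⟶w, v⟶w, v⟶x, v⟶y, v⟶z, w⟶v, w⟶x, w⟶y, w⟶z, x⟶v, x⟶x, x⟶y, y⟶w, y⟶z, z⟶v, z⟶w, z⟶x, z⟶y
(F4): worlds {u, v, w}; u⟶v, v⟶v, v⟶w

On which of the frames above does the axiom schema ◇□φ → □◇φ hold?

The schema corresponds to convergence: ∀x ∀y ∀z (Rxy ∧ Rxz → ∃w (Ryw ∧ Rzw)).
(F1): fails — Rvu and Rvx but u and x have no common successor.
(F2): ✓.
(F3): fails — Ruu and Ruw but u and w have no common successor.
(F4): fails — Rvv and Rvw but v and w have no common successor.
Valid on: (F2).

(F2)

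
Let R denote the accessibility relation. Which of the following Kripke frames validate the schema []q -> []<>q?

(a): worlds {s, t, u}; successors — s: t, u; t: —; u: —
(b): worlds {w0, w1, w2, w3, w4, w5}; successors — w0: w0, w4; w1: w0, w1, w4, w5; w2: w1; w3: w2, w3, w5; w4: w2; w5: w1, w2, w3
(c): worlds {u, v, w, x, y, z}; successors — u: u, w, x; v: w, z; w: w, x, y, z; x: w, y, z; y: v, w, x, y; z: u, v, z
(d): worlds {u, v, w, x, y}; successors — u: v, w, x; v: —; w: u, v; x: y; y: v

(c)

The schema corresponds to a generalized confluence (Geach) condition: forall x forall z (xRz -> exists w (xRw & zRw)).
(a): fails — sRt but no w with sRw and tRw.
(b): fails — w0Rw4 but no w with w0Rw and w4Rw.
(c): ✓.
(d): fails — uRv but no t with uRt and vRt.
Valid on: (c).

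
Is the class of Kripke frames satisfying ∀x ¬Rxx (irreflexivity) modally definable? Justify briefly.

Any modally definable frame class is closed under surjective bounded morphisms.
The 5-cycle (worlds 0,1,2,3,4 with 0→1→2→3→4→0) is irreflexive, and the map sending every world to a single reflexive point • is a surjective bounded morphism (forth: every edge maps to (•,•); back: every world has a successor). So any modal formula valid on the 5-cycle is also valid on the reflexive point, which is not irreflexive.
So no modal formula (or set of formulas) defines exactly the irreflexive frames.

Not definable by any modal formula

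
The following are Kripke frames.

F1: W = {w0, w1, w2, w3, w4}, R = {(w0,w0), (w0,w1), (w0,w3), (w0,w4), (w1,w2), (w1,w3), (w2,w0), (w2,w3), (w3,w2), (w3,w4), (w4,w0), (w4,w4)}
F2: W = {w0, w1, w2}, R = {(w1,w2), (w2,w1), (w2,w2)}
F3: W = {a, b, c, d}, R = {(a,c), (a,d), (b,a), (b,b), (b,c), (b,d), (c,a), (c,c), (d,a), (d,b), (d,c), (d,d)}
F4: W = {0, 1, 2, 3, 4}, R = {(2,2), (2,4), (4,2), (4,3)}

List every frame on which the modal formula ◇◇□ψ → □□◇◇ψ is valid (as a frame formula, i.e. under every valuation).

This is the axiom for a generalized confluence (Geach) condition; its first-order frame correspondent is ∀x ∀y ∀z ((xR²y ∧ xR²z) → ∃w (yRw ∧ zR²w)).
F1: ✓.
F2: ✓.
F3: ✓.
F4: fails — 2R²2, 2R²3 but no w with 2Rw and 3R²w.
Valid on: F1, F2, F3.

F1, F2, F3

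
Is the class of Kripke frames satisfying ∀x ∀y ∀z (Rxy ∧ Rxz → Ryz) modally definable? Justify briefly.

The condition is the Euclidean property. A defining modal formula is ◇r → □◇r.
Suppose ◇r→□◇r is valid. Take Rxy, Rxz and set V(r)={y}. Then ◇r at x, so □◇r at x, so ◇r at z, so some w with Rzw has r; w=y, i.e. Rzy. By symmetry of the argument, Ryz.

Yes, by ◇r → □◇r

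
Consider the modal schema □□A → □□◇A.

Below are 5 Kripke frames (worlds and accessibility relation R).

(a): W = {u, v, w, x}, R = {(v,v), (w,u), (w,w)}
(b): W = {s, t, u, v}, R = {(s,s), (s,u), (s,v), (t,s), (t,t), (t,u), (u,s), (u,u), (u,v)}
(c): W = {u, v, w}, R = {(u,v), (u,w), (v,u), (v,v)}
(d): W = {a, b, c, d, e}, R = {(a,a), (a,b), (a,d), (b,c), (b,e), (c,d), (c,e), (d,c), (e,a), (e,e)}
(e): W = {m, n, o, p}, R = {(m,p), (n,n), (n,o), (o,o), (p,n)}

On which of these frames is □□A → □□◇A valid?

This is the axiom for a generalized confluence (Geach) condition; its first-order frame correspondent is ∀x ∀z (xR²z → ∃w (xR²w ∧ zRw)).
(a): fails — wR²u but no t with wR²t and uRt.
(b): fails — sR²v but no w with sR²w and vRw.
(c): fails — vR²w but no t with vR²t and wRt.
(d): fails — bR²d but no w with bR²w and dRw.
(e): satisfies the condition.
Valid on: (e).

(e)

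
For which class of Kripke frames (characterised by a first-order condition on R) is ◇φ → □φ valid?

partial functionality: ∀x ∀y ∀z (Rxy ∧ Rxz → y = z)

Suppose ◇φ→□φ is valid. Take Rxy, Rxz and set V(φ)={y}. Then ◇φ at x, so □φ at x, so φ at z, i.e. z=y.
The converse is a direct semantic check.
So the correspondent is partial functionality.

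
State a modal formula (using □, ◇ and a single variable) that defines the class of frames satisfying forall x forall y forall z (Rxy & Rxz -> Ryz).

The condition is the Euclidean property. The 5 schema ◇q → □◇q defines it.

◇q → □◇q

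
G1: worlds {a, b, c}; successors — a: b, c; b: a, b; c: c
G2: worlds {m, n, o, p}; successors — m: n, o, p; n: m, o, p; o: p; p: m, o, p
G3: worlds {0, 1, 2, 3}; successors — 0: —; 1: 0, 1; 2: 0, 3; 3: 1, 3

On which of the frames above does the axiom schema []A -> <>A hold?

G1, G2

The schema corresponds to seriality: forall x exists y Rxy.
G1: condition met.
G2: condition met.
G3: fails — world 0 has no successor.
Valid on: G1, G2.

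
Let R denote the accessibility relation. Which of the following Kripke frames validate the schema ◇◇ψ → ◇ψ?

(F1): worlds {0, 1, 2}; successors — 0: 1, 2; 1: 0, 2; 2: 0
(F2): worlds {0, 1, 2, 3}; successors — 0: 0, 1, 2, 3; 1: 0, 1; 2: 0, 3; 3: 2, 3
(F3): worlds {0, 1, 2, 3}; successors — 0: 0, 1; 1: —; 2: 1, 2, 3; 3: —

(F3)

This is the axiom for transitivity; its first-order frame correspondent is ∀x ∀y ∀z (Rxy ∧ Ryz → Rxz).
(F1): fails — R10 and R01 but not R11.
(F2): fails — R10 and R02 but not R12.
(F3): condition met.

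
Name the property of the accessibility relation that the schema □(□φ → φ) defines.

shift-reflexivity

This is the T□ axiom.
Its frame correspondent is shift-reflexivity — ∀x ∀y (Rxy → Ryy).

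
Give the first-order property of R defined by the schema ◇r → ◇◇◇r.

∀x ∀y (xRy → ∃w (y = w ∧ xR³w))

This is a Sahlqvist (Geach-type) schema ◇^1□^0r → □^0◇^3r.
Minimal-valuation argument: fix x; take any y with xR^1y and any z with xR^0z. Set V(r) to the set of worlds R-reachable from y in exactly 0 steps. Then □^0r holds at y, so the antecedent holds at x; validity forces ◇^3r at z, giving a w with zR^3w and yR^0w.
First-order correspondent: ∀x ∀y (xRy → ∃w (y = w ∧ xR³w)).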